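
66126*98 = 6480348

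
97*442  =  42874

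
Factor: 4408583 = 4408583^1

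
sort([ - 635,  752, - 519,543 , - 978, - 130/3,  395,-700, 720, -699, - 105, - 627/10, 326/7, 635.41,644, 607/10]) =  [ - 978, - 700, - 699, - 635,  -  519, - 105, - 627/10,-130/3, 326/7,607/10,395,543,635.41,644,720,752 ]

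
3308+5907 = 9215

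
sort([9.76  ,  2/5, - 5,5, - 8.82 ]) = [ - 8.82,-5, 2/5,5, 9.76 ]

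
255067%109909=35249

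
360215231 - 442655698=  - 82440467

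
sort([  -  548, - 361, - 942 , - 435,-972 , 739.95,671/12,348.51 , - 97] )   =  [- 972 , - 942, - 548, - 435, - 361, - 97,671/12, 348.51 , 739.95 ]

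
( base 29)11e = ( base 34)Q0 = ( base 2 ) 1101110100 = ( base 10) 884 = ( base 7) 2402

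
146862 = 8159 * 18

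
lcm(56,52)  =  728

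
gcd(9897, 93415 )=1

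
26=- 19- - 45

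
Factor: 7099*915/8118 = 2165195/2706 = 2^( - 1 ) * 3^( - 1)*5^1* 11^(  -  1)* 31^1*41^( - 1)*61^1*229^1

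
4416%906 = 792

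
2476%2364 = 112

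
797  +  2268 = 3065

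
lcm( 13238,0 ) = 0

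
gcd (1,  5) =1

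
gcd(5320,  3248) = 56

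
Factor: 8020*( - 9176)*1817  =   - 2^5*5^1 * 23^1*31^1*37^1*79^1*401^1 = -  133715791840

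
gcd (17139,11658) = 87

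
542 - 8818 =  - 8276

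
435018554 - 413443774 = 21574780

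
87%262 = 87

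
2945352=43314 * 68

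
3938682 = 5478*719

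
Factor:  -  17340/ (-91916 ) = 3^1* 5^1*11^( - 1 ) * 17^2*2089^( - 1) =4335/22979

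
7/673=7/673 = 0.01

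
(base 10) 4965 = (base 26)78P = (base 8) 11545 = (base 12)2A59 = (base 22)a5f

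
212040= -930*( - 228 )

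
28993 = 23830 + 5163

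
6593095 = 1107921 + 5485174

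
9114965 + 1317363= 10432328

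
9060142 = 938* 9659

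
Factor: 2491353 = 3^2*276817^1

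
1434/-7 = - 205+ 1/7 = - 204.86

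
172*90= 15480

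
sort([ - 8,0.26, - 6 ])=[ - 8,- 6, 0.26 ] 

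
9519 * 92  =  875748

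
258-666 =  - 408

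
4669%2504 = 2165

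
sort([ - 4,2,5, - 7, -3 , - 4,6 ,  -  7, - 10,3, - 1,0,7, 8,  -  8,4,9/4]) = [ - 10, - 8, - 7 ,  -  7, - 4,-4,-3, - 1, 0 , 2, 9/4  ,  3, 4 , 5,6 , 7,  8 ]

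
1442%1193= 249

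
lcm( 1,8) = 8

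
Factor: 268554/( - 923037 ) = - 286/983 =-  2^1 *11^1*13^1*983^(  -  1 ) 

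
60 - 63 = - 3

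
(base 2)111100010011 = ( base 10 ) 3859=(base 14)1599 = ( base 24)6gj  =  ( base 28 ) 4pn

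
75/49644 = 25/16548 = 0.00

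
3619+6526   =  10145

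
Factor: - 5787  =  -3^2*643^1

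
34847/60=34847/60 = 580.78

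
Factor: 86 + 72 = 2^1*79^1=158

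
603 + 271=874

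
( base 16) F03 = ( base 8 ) 7403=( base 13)1998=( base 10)3843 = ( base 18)bf9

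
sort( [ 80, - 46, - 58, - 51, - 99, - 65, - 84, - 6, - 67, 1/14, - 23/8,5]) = [ - 99, - 84, - 67, - 65, - 58, - 51, - 46, - 6, - 23/8, 1/14, 5, 80] 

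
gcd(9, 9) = 9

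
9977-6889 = 3088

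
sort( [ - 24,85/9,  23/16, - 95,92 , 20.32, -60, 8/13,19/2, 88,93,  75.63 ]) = [ - 95, - 60, - 24 , 8/13, 23/16, 85/9,19/2,20.32, 75.63,88, 92,93 ]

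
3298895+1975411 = 5274306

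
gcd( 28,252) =28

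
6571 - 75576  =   - 69005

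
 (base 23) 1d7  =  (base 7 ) 2302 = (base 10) 835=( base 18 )2a7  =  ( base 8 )1503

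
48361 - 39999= 8362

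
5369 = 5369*1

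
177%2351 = 177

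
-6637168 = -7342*904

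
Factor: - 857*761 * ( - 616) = 2^3*7^1*11^1*761^1*857^1= 401741032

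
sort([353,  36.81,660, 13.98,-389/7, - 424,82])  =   [ - 424, - 389/7,13.98,36.81,82, 353, 660] 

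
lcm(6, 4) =12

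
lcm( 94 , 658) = 658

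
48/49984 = 3/3124 = 0.00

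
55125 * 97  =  5347125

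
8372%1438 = 1182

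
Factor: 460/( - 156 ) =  - 3^ (  -  1 )*5^1*13^( - 1 )*23^1 = - 115/39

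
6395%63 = 32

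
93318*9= 839862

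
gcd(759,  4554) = 759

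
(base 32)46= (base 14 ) 98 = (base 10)134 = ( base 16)86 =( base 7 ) 251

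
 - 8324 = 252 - 8576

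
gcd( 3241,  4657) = 1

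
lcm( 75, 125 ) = 375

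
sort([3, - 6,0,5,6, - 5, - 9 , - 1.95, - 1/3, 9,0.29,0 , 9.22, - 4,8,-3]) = [ - 9 , - 6, -5, -4, - 3, - 1.95, - 1/3,0,  0,0.29,3,5,6 , 8,9, 9.22]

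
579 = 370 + 209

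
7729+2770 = 10499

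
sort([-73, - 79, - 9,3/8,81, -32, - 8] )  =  [ - 79, - 73,-32, - 9, - 8, 3/8,81 ] 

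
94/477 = 94/477 = 0.20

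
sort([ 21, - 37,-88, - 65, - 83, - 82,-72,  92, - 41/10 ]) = [-88,-83,  -  82,-72,-65, - 37, -41/10,21,92 ] 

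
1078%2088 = 1078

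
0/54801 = 0 = 0.00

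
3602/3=3602/3 = 1200.67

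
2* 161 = 322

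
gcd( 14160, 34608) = 48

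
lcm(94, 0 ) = 0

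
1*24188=24188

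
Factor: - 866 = -2^1*433^1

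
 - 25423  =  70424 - 95847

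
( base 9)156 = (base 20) 6C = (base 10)132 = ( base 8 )204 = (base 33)40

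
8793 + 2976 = 11769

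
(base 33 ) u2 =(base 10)992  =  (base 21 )255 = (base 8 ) 1740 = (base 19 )2E4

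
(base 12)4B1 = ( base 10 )709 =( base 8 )1305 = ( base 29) od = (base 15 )324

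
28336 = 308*92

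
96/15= 6 + 2/5 = 6.40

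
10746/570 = 1791/95 = 18.85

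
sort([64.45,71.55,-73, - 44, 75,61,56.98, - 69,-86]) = [-86, - 73, -69, -44 , 56.98,61, 64.45,71.55,75 ]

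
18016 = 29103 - 11087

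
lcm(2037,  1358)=4074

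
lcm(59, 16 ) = 944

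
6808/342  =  3404/171 = 19.91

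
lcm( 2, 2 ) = 2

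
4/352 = 1/88 = 0.01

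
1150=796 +354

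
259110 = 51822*5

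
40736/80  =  2546/5=509.20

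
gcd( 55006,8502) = 2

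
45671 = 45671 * 1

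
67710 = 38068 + 29642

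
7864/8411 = 7864/8411 = 0.93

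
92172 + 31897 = 124069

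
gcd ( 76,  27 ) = 1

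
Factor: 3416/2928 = 2^( - 1) * 3^(-1 )*7^1 = 7/6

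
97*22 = 2134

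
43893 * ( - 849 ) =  -37265157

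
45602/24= 1900 + 1/12=1900.08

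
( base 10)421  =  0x1A5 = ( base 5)3141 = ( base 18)157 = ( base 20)111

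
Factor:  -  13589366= - 2^1*7^2*23^1*6029^1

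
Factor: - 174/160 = - 2^(-4 ) * 3^1 * 5^( - 1)*29^1 = -87/80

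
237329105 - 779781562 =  - 542452457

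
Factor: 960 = 2^6*3^1*5^1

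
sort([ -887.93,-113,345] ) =[ - 887.93, - 113 , 345 ]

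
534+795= 1329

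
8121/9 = 2707/3 = 902.33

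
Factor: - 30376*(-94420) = 2^5 *5^1*3797^1* 4721^1 = 2868101920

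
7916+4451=12367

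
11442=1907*6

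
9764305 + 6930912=16695217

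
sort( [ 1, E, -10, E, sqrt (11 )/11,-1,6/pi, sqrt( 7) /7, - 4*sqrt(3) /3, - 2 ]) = [-10, - 4*sqrt(3 ) /3, - 2,-1, sqrt (11)/11,sqrt( 7)/7, 1, 6/pi,E, E ]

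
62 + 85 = 147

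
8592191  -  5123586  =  3468605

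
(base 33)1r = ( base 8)74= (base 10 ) 60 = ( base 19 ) 33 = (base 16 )3c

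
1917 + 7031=8948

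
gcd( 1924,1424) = 4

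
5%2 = 1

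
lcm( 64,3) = 192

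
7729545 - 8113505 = -383960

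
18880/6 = 3146 + 2/3 = 3146.67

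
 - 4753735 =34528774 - 39282509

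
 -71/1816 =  - 1 + 1745/1816 =- 0.04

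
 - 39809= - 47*847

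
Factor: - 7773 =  - 3^1*2591^1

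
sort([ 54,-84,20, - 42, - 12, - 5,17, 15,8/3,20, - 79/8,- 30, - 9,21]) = [ - 84, - 42, - 30,-12, - 79/8, - 9,-5,8/3, 15,17,  20, 20,21, 54]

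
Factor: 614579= 7^1*87797^1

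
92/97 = 92/97 = 0.95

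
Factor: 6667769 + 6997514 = 13665283 = 13665283^1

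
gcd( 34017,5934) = 69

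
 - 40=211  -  251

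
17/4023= 17/4023 = 0.00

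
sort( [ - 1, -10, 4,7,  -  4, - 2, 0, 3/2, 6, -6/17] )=[  -  10, - 4, - 2, - 1, - 6/17, 0,  3/2, 4,6,  7] 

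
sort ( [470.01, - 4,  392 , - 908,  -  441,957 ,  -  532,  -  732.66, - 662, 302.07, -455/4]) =[ - 908, - 732.66, - 662,-532,-441 , - 455/4,-4,302.07,392, 470.01,957 ] 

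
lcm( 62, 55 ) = 3410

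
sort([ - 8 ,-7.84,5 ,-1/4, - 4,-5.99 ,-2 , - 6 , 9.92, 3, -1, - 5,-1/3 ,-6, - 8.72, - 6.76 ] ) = [-8.72,-8,-7.84 ,-6.76,-6, - 6,-5.99, - 5, -4 ,-2 ,-1 , - 1/3,  -  1/4,  3 , 5 , 9.92] 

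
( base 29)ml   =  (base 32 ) KJ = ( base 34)JD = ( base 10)659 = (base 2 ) 1010010011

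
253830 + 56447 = 310277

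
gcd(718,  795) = 1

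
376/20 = 18 + 4/5 = 18.80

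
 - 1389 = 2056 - 3445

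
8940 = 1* 8940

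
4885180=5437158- 551978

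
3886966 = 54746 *71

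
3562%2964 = 598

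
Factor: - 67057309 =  -11^1 * 29^1*31^1 *6781^1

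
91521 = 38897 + 52624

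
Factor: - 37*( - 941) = 34817 = 37^1*941^1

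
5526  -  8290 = -2764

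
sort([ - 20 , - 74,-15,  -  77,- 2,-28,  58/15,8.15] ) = [-77,  -  74, - 28, - 20,  -  15, - 2,  58/15,8.15] 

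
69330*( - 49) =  - 3397170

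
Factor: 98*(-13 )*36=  - 45864 = - 2^3*3^2*7^2*13^1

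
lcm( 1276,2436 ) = 26796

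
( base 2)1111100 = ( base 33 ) 3p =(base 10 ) 124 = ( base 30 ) 44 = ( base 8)174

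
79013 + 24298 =103311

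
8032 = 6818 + 1214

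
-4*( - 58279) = 233116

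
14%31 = 14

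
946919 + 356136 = 1303055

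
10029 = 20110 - 10081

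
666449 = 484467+181982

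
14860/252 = 58 + 61/63 = 58.97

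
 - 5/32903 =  - 5/32903 = - 0.00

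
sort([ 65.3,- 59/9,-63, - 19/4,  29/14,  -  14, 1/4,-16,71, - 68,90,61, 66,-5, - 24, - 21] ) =[-68, - 63, - 24, - 21, - 16,-14, - 59/9, - 5,- 19/4,1/4,29/14,61,65.3  ,  66,71,90 ] 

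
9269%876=509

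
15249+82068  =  97317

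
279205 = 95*2939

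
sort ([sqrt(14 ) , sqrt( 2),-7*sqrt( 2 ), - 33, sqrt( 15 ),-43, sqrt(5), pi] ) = [- 43, - 33, - 7*sqrt (2 ),sqrt( 2), sqrt (5)  ,  pi, sqrt(14) , sqrt( 15 )]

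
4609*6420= 29589780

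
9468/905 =10 + 418/905 = 10.46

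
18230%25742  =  18230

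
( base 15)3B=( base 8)70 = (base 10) 56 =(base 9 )62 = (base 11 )51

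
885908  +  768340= 1654248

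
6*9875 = 59250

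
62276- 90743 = -28467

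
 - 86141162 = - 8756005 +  - 77385157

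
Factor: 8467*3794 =32123798= 2^1*7^1*271^1*8467^1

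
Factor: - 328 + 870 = 542= 2^1*271^1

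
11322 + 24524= 35846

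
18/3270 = 3/545= 0.01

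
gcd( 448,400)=16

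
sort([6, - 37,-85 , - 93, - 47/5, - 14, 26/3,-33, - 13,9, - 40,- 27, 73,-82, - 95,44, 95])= [-95, -93, -85,  -  82,-40,  -  37, - 33, - 27,  -  14,-13,  -  47/5, 6, 26/3, 9, 44, 73, 95]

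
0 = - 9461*0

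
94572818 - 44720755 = 49852063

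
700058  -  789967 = -89909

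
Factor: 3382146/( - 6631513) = - 2^1*3^2*7^ ( - 2 )*17^ ( - 1 )*19^(-1)*419^( - 1)*187897^1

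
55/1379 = 55/1379 = 0.04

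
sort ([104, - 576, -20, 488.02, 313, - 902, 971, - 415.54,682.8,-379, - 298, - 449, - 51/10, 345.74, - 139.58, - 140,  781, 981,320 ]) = [ - 902, - 576, - 449,-415.54, - 379,-298, - 140, - 139.58,-20, - 51/10, 104,313, 320,345.74,488.02 , 682.8,781,971 , 981] 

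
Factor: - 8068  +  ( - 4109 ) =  - 12177 =- 3^3*11^1 * 41^1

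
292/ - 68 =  - 73/17 = - 4.29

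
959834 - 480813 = 479021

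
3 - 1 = 2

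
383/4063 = 383/4063 = 0.09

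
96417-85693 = 10724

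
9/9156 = 3/3052 = 0.00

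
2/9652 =1/4826 = 0.00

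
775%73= 45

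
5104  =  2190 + 2914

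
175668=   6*29278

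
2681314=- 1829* ( - 1466 )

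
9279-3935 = 5344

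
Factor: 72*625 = 45000 = 2^3*3^2 * 5^4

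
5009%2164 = 681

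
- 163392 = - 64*2553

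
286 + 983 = 1269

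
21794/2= 10897=   10897.00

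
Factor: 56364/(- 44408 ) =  - 33/26 = - 2^(-1)*3^1*11^1 * 13^( - 1 ) 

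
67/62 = 67/62 =1.08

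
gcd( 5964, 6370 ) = 14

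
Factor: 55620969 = 3^1*23^1 * 41^1 * 19661^1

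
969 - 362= 607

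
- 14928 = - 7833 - 7095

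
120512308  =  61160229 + 59352079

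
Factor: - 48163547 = -2027^1*23761^1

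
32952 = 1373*24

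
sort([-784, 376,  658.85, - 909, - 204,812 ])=[ - 909, - 784,  -  204, 376 , 658.85, 812 ]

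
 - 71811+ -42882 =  - 114693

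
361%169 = 23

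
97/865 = 97/865 = 0.11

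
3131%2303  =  828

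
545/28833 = 545/28833 =0.02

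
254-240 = 14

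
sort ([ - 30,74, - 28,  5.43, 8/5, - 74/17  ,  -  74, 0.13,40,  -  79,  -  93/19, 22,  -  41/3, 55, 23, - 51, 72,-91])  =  [ - 91, - 79 , - 74, - 51  , - 30,  -  28, - 41/3, - 93/19, - 74/17, 0.13,8/5, 5.43,  22,23, 40,55, 72, 74]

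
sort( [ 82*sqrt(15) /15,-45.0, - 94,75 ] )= [ - 94, - 45.0 , 82*sqrt( 15 )/15,75 ] 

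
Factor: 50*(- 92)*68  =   - 2^5*5^2*17^1*23^1 = - 312800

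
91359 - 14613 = 76746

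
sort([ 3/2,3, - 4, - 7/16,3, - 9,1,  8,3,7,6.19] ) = [ - 9 ,-4, - 7/16, 1,3/2,3,3, 3,6.19, 7, 8] 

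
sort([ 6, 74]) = [6,74]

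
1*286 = 286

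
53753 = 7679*7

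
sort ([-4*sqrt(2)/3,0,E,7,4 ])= [  -  4*sqrt( 2)/3,0,E,4, 7 ] 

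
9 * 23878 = 214902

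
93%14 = 9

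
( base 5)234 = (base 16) 45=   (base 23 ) 30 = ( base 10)69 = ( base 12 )59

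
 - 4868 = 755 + -5623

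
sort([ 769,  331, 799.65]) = [ 331,769, 799.65]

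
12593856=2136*5896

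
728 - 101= 627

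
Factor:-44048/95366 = -22024/47683 = - 2^3*41^( - 1 )*1163^(-1 )*2753^1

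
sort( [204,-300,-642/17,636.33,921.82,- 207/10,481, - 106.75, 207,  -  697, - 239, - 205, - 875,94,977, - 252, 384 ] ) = [ - 875,- 697, - 300 , - 252,-239, - 205,  -  106.75, - 642/17, - 207/10, 94, 204, 207,384 , 481,636.33, 921.82,977]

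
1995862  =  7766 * 257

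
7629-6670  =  959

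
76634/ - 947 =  - 76634/947 =- 80.92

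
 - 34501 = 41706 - 76207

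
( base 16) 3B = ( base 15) 3e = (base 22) 2f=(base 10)59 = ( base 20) 2j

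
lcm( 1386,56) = 5544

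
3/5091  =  1/1697 = 0.00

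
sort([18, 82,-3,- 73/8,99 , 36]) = [ - 73/8,  -  3,  18,36, 82,99 ]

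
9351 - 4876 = 4475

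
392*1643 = 644056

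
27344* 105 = 2871120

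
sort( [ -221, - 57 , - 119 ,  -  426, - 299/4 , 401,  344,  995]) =[-426, - 221,  -  119,-299/4, - 57,  344,401, 995 ] 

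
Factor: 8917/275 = 5^ ( -2)*11^( - 1 ) * 37^1* 241^1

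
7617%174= 135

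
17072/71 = 240 + 32/71  =  240.45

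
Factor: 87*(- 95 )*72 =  - 2^3*3^3*5^1*19^1*29^1 =- 595080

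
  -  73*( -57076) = 4166548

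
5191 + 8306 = 13497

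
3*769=2307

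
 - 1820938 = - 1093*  1666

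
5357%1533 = 758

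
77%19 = 1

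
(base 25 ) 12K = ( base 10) 695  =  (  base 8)1267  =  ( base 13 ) 416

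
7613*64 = 487232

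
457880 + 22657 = 480537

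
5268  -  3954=1314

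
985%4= 1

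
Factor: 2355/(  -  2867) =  - 3^1*5^1*47^( - 1)*61^( - 1 )*157^1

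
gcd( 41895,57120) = 105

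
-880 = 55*(-16) 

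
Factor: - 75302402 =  - 2^1*7^1*173^1*31091^1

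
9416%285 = 11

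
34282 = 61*562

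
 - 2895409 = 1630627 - 4526036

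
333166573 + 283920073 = 617086646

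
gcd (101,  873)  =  1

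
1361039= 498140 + 862899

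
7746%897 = 570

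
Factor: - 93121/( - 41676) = 2^( - 2)*3^( -1)*7^1*23^(- 1)*53^1*151^( -1)*251^1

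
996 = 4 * 249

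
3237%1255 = 727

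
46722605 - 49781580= -3058975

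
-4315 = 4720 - 9035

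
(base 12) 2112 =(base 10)3614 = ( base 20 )90E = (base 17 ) C8A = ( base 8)7036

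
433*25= 10825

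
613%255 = 103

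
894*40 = 35760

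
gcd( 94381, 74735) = 1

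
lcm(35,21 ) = 105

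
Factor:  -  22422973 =  -  307^1*73039^1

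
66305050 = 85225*778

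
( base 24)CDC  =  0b1110001000100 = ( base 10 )7236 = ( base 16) 1C44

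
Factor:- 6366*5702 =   -  36298932   =  -  2^2 *3^1*1061^1*2851^1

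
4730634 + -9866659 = -5136025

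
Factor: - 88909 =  - 67^1*1327^1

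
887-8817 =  - 7930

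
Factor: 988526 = 2^1*7^3*11^1*131^1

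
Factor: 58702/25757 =98/43= 2^1*7^2*43^ ( - 1) 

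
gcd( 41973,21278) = 1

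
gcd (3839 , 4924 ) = 1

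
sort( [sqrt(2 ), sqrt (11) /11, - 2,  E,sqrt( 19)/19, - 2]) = [ - 2, - 2,sqrt( 19)/19, sqrt( 11 )/11, sqrt( 2), E]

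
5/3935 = 1/787 = 0.00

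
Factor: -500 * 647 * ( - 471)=152368500 = 2^2 * 3^1*5^3* 157^1*647^1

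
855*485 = 414675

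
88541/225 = 88541/225=393.52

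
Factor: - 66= -2^1 * 3^1*11^1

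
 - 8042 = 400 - 8442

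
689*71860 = 49511540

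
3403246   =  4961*686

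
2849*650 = 1851850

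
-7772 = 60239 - 68011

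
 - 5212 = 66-5278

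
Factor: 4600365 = 3^1* 5^1*7^2 * 11^1*569^1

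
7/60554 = 7/60554 = 0.00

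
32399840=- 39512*( - 820 )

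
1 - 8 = -7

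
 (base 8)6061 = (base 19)8C5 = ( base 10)3121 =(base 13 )1561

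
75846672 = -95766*( - 792 ) 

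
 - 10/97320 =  - 1/9732=   - 0.00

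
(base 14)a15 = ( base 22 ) 41L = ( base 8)3673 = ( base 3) 2201022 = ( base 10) 1979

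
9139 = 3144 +5995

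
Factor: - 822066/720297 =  - 274022/240099 = - 2^1*3^( - 1)*7^1*23^2 * 37^1 * 163^(-1)*491^(-1 ) 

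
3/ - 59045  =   - 3/59045 = - 0.00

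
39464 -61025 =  - 21561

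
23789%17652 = 6137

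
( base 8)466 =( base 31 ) A0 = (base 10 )310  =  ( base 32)9m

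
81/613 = 81/613 =0.13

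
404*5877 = 2374308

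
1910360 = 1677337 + 233023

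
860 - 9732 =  - 8872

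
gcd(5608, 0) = 5608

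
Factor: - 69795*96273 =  - 6719374035 = -3^5*5^1*  11^1*19^1 * 47^1*563^1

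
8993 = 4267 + 4726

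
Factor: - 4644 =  - 2^2* 3^3*43^1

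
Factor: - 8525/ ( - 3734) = 2^( -1) *5^2*11^1*31^1*1867^( - 1 )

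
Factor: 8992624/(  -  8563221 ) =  - 2^4*3^(-2)*19^1*29581^1*951469^( - 1 )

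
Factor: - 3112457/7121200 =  - 2^( -4)*5^(  -  2) * 19^( - 1 )*659^1*937^( - 1)*4723^1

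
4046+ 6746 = 10792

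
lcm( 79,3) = 237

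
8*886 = 7088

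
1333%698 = 635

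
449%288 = 161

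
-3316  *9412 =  - 31210192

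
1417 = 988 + 429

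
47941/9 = 47941/9 = 5326.78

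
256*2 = 512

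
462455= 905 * 511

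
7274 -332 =6942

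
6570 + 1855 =8425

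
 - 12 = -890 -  - 878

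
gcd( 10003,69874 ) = 7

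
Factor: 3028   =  2^2*757^1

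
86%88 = 86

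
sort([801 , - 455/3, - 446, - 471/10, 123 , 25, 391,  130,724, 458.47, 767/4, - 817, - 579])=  [ - 817, - 579, - 446, - 455/3, - 471/10, 25, 123, 130, 767/4 , 391,458.47, 724, 801]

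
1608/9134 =804/4567 =0.18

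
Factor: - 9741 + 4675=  - 5066 = -2^1 *17^1*149^1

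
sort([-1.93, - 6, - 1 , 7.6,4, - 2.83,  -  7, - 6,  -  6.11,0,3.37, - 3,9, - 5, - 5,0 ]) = [ - 7, - 6.11,  -  6,-6, - 5 , - 5,- 3, - 2.83, - 1.93, - 1,0, 0, 3.37,4, 7.6,9] 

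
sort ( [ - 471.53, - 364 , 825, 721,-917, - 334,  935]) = [-917, - 471.53, - 364,-334,721, 825,935] 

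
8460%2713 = 321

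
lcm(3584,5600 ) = 89600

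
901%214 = 45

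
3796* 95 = 360620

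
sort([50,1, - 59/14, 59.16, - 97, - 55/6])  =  [ - 97, - 55/6, - 59/14,1, 50,59.16 ]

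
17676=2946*6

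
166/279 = 166/279 =0.59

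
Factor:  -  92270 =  - 2^1*5^1 * 9227^1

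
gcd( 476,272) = 68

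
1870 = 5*374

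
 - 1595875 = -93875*17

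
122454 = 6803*18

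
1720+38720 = 40440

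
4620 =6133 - 1513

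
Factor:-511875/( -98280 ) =125/24 = 2^ (-3 )*3^( - 1)*5^3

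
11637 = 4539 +7098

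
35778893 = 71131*503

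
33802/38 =16901/19 = 889.53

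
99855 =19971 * 5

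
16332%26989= 16332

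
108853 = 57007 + 51846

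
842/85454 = 421/42727 =0.01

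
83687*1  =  83687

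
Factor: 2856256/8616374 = 2^5*3433^1*331399^( - 1 )= 109856/331399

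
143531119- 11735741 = 131795378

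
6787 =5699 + 1088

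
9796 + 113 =9909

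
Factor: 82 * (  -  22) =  - 2^2*11^1*41^1 = - 1804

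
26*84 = 2184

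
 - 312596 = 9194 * (  -  34 ) 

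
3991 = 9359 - 5368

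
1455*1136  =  1652880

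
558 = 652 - 94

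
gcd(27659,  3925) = 1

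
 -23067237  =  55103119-78170356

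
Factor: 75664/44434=2^3*13^ ( - 1)*1709^( - 1)*4729^1 = 37832/22217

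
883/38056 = 883/38056= 0.02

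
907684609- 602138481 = 305546128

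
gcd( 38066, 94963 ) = 1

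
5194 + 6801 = 11995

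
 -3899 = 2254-6153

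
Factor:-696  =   - 2^3*3^1 * 29^1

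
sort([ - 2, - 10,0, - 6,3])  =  [ - 10, - 6, - 2, 0, 3]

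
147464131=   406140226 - 258676095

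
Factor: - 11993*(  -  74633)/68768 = 895073569/68768= 2^( - 5 )*7^(-1)*13^1*67^1 * 179^1*307^ ( - 1)*5741^1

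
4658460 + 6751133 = 11409593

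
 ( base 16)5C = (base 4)1130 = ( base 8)134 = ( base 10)92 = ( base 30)32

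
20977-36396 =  -15419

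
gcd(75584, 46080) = 64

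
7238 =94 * 77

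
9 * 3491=31419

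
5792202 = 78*74259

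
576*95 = 54720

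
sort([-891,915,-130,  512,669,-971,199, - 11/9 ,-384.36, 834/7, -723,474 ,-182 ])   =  [-971,- 891, -723,  -  384.36, - 182, - 130, - 11/9,834/7,  199,474, 512,669,915 ]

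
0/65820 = 0 = 0.00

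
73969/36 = 73969/36 = 2054.69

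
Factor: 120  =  2^3 * 3^1*5^1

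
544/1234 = 272/617=0.44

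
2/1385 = 2/1385 = 0.00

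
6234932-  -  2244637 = 8479569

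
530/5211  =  530/5211 = 0.10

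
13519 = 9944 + 3575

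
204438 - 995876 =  - 791438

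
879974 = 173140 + 706834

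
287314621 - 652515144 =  - 365200523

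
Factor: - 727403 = -97^1*7499^1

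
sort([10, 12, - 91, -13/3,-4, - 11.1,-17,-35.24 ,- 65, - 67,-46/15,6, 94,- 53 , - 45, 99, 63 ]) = [-91, - 67,-65, - 53,-45,  -  35.24,  -  17,  -  11.1, - 13/3 , - 4,-46/15 , 6, 10,12, 63, 94 , 99] 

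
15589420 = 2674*5830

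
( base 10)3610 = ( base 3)11221201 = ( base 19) a00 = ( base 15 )110a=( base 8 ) 7032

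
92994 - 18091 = 74903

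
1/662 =1/662 =0.00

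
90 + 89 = 179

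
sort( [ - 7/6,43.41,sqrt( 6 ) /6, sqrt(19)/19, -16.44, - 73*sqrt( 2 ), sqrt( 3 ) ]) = [ - 73*sqrt( 2 ),  -  16.44,-7/6,sqrt(19 )/19, sqrt( 6 ) /6,sqrt( 3 ),43.41 ]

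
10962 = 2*5481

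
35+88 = 123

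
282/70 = 4 + 1/35 = 4.03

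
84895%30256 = 24383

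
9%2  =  1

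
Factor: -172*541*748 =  - 69602896 = - 2^4*11^1 *17^1 *43^1*541^1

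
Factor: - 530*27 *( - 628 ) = 8986680 = 2^3*3^3*5^1 *53^1*157^1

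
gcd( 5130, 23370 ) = 570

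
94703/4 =23675+3/4  =  23675.75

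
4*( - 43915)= - 175660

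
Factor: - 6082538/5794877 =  -2^1 * 7^1*97^( - 1)*127^1*311^1*5431^( - 1 ) = - 552958/526807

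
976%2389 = 976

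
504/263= 504/263 = 1.92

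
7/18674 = 7/18674 =0.00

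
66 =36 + 30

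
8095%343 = 206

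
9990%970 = 290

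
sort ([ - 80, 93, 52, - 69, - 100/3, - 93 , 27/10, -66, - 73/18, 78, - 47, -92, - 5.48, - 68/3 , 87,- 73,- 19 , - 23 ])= [ - 93,-92, - 80 , - 73, - 69, - 66,- 47, - 100/3, - 23, - 68/3, - 19  , - 5.48, - 73/18,  27/10,52, 78  ,  87, 93] 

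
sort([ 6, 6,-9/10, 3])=[- 9/10,  3,  6,  6 ] 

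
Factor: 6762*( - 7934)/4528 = - 13412427/1132 =- 2^( - 2)*3^1*7^2 * 23^1*283^( - 1)*3967^1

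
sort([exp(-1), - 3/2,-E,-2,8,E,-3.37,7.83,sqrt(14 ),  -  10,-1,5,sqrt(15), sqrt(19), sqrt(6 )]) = [ - 10, - 3.37, - E,-2, - 3/2, - 1,  exp(-1 ),sqrt(6 ),E , sqrt ( 14),sqrt(15 ) , sqrt(19),5, 7.83,8 ] 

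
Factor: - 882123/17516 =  -2^( - 2)*3^1*11^1*29^( - 1) *151^( -1 )*  26731^1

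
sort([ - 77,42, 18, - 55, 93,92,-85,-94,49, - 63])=[ - 94, - 85, - 77,- 63,  -  55, 18,42, 49,92,93]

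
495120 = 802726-307606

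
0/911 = 0 = 0.00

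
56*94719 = 5304264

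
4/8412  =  1/2103=0.00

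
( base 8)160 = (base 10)112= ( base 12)94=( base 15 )77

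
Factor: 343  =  7^3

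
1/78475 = 1/78475 = 0.00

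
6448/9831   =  6448/9831 =0.66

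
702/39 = 18 = 18.00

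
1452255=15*96817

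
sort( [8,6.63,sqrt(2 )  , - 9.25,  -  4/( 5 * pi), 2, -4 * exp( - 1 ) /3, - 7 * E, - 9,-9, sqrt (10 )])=[ -7 * E, - 9.25, - 9, - 9, - 4*exp(  -  1 ) /3, - 4/(5*pi),sqrt( 2),  2 , sqrt(10),6.63,8 ] 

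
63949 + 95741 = 159690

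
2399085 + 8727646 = 11126731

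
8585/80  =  1717/16 = 107.31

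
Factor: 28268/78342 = 14134/39171 = 2^1*3^( - 1) *11^(  -  1 )*37^1 * 191^1*1187^ ( - 1)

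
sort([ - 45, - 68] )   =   [-68, - 45]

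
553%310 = 243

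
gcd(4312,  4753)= 49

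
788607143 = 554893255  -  -233713888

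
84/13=84/13 = 6.46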